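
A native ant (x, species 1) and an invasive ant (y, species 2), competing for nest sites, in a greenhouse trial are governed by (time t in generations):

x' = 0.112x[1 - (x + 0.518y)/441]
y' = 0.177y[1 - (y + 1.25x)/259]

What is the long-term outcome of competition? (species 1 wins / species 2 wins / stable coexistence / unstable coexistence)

Compare the nullcline intercepts: K1/α12 = 441/0.518 = 851 > K2 = 259; K2/α21 = 259/1.25 = 207 < K1 = 441.
Since the inequalities point opposite ways, species 1 can invade but species 2 cannot.

species 1 excludes species 2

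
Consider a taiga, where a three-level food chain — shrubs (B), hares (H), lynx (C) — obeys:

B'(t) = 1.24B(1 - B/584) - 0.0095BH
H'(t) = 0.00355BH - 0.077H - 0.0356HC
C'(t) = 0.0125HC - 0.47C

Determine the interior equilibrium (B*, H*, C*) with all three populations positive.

B* ≈ 416, H* ≈ 37.6, C* ≈ 39.3

From dC/dt = 0: 0.0125H* = 0.47, so H* = 37.6.
From dB/dt = 0: 1.24(1 - B*/584) = 0.0095·37.6, giving B* = 584·(1 - 0.288) = 416.
From dH/dt = 0: 0.00355·416 - 0.077 = 0.0356C*, so C* = 1.4/0.0356 = 39.3.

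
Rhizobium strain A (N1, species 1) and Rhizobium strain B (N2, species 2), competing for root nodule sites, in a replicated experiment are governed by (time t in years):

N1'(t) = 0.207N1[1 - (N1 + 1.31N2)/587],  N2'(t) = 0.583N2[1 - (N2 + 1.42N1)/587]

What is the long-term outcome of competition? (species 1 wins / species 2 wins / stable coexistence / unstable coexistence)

unstable coexistence (outcome depends on initial conditions)

Compare the nullcline intercepts: K1/α12 = 587/1.31 = 448 < K2 = 587; K2/α21 = 587/1.42 = 413 < K1 = 587.
Since both are reversed, neither can invade when rare; the interior point is a saddle.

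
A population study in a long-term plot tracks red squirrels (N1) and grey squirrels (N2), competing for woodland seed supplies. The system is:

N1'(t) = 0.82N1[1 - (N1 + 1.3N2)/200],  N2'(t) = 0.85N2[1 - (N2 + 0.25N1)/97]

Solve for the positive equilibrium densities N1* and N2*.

N1* ≈ 109, N2* ≈ 69.6

Setting both brackets to zero gives the nullclines N1 + 1.3N2 = 200 and 0.25N1 + N2 = 97.
Substituting N2 = 97 - 0.25N1 into the first: N1(1 - 1.3·0.25) = 200 - 1.3·97.
So N1* = 73.9/0.675 = 109, and then N2* = 97 - 0.25·109 = 69.6.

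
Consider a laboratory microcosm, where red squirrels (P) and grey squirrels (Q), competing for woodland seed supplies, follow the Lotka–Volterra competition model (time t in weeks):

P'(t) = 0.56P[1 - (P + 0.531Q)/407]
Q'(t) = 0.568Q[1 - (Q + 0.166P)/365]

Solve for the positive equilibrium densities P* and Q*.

Setting both brackets to zero gives the nullclines P + 0.531Q = 407 and 0.166P + Q = 365.
Substituting Q = 365 - 0.166P into the first: P(1 - 0.531·0.166) = 407 - 0.531·365.
So P* = 213/0.912 = 234, and then Q* = 365 - 0.166·234 = 326.

P* ≈ 234, Q* ≈ 326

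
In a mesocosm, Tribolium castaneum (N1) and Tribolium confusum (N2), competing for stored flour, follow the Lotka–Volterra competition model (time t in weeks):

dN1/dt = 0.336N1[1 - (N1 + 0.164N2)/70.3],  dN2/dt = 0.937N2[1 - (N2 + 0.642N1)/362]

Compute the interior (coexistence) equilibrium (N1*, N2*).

Setting both brackets to zero gives the nullclines N1 + 0.164N2 = 70.3 and 0.642N1 + N2 = 362.
Substituting N2 = 362 - 0.642N1 into the first: N1(1 - 0.164·0.642) = 70.3 - 0.164·362.
So N1* = 10.9/0.895 = 12.2, and then N2* = 362 - 0.642·12.2 = 354.

N1* ≈ 12.2, N2* ≈ 354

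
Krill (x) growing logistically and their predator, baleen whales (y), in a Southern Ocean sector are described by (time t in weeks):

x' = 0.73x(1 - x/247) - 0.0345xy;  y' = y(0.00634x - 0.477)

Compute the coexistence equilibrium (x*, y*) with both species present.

From dy/dt = 0 with y > 0: 0.00634x* = 0.477, so x* = 75.2.
Substitute into dx/dt = 0: 0.73(1 - 75.2/247) = 0.0345y*.
The bracket is 0.695, giving y* = 0.508/0.0345 = 14.7.

x* ≈ 75.2, y* ≈ 14.7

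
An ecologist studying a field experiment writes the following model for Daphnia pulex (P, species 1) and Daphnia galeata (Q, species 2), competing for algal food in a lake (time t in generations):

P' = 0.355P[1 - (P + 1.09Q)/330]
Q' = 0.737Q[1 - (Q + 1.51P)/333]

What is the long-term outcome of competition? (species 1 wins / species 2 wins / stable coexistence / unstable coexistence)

unstable coexistence (outcome depends on initial conditions)

Compare the nullcline intercepts: K1/α12 = 330/1.09 = 303 < K2 = 333; K2/α21 = 333/1.51 = 221 < K1 = 330.
Since both are reversed, neither can invade when rare; the interior point is a saddle.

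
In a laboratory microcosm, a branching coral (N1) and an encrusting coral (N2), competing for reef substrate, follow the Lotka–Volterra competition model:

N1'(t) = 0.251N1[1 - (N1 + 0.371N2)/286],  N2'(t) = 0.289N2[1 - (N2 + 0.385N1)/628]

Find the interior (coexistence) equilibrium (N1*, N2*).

N1* ≈ 61.8, N2* ≈ 604

Setting both brackets to zero gives the nullclines N1 + 0.371N2 = 286 and 0.385N1 + N2 = 628.
Substituting N2 = 628 - 0.385N1 into the first: N1(1 - 0.371·0.385) = 286 - 0.371·628.
So N1* = 53/0.857 = 61.8, and then N2* = 628 - 0.385·61.8 = 604.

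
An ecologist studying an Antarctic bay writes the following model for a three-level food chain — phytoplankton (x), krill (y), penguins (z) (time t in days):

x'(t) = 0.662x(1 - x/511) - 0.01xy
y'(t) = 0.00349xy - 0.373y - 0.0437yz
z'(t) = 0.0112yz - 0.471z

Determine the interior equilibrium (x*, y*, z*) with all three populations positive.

x* ≈ 186, y* ≈ 42.1, z* ≈ 6.35

From dz/dt = 0: 0.0112y* = 0.471, so y* = 42.1.
From dx/dt = 0: 0.662(1 - x*/511) = 0.01·42.1, giving x* = 511·(1 - 0.635) = 186.
From dy/dt = 0: 0.00349·186 - 0.373 = 0.0437z*, so z* = 0.277/0.0437 = 6.35.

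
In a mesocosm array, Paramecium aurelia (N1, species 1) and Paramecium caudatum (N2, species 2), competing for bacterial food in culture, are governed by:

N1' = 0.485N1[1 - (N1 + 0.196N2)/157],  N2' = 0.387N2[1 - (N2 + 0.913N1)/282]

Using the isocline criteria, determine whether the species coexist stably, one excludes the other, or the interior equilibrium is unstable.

stable coexistence

Compare the nullcline intercepts: K1/α12 = 157/0.196 = 801 > K2 = 282; K2/α21 = 282/0.913 = 309 > K1 = 157.
Since both inequalities hold, each species can invade when rare, so the interior equilibrium is stable.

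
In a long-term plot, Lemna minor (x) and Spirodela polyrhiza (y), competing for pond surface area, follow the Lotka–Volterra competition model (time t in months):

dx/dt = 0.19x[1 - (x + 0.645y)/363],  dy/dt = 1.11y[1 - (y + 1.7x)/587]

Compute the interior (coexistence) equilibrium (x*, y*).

x* ≈ 162, y* ≈ 312

Setting both brackets to zero gives the nullclines x + 0.645y = 363 and 1.7x + y = 587.
Substituting y = 587 - 1.7x into the first: x(1 - 0.645·1.7) = 363 - 0.645·587.
So x* = -15.6/-0.0965 = 162, and then y* = 587 - 1.7·162 = 312.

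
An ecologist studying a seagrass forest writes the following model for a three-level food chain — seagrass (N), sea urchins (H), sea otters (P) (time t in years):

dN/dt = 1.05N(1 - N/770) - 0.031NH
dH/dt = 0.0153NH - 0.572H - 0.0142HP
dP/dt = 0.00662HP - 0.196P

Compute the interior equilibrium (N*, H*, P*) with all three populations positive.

N* ≈ 96.9, H* ≈ 29.6, P* ≈ 64.2

From dP/dt = 0: 0.00662H* = 0.196, so H* = 29.6.
From dN/dt = 0: 1.05(1 - N*/770) = 0.031·29.6, giving N* = 770·(1 - 0.874) = 96.9.
From dH/dt = 0: 0.0153·96.9 - 0.572 = 0.0142P*, so P* = 0.911/0.0142 = 64.2.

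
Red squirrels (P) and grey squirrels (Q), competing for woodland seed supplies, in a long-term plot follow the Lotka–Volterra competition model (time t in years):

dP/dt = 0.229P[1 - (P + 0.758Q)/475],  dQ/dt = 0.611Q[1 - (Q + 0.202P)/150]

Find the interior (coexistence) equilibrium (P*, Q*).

Setting both brackets to zero gives the nullclines P + 0.758Q = 475 and 0.202P + Q = 150.
Substituting Q = 150 - 0.202P into the first: P(1 - 0.758·0.202) = 475 - 0.758·150.
So P* = 361/0.847 = 427, and then Q* = 150 - 0.202·427 = 63.8.

P* ≈ 427, Q* ≈ 63.8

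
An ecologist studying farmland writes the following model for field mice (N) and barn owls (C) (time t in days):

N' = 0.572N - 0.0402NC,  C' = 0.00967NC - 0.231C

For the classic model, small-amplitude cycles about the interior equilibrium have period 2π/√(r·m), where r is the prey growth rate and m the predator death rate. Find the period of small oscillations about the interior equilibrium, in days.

Here r = 0.572 and m = 0.231, so r·m = 0.132.
ω = √0.132 = 0.363 per day, hence T = 2π/ω ≈ 17.3 days.

T ≈ 17.3 days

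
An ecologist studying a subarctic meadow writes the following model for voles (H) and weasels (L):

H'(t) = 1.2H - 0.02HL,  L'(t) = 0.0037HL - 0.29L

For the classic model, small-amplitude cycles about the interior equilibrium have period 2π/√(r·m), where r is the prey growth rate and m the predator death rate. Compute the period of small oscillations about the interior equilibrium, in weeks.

Here r = 1.2 and m = 0.29, so r·m = 0.348.
ω = √0.348 = 0.59 per week, hence T = 2π/ω ≈ 10.7 weeks.

T ≈ 10.7 weeks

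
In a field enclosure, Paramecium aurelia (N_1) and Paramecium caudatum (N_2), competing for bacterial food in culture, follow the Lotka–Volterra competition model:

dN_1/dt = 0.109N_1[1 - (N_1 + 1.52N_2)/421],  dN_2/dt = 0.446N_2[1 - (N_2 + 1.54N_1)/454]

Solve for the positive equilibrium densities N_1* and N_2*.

N_1* ≈ 201, N_2* ≈ 145

Setting both brackets to zero gives the nullclines N_1 + 1.52N_2 = 421 and 1.54N_1 + N_2 = 454.
Substituting N_2 = 454 - 1.54N_1 into the first: N_1(1 - 1.52·1.54) = 421 - 1.52·454.
So N_1* = -269/-1.34 = 201, and then N_2* = 454 - 1.54·201 = 145.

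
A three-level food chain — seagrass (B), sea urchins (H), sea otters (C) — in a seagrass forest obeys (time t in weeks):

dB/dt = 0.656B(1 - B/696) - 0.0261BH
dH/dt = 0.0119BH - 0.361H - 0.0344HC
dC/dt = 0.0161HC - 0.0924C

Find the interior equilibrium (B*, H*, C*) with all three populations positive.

B* ≈ 537, H* ≈ 5.74, C* ≈ 175

From dC/dt = 0: 0.0161H* = 0.0924, so H* = 5.74.
From dB/dt = 0: 0.656(1 - B*/696) = 0.0261·5.74, giving B* = 696·(1 - 0.228) = 537.
From dH/dt = 0: 0.0119·537 - 0.361 = 0.0344C*, so C* = 6.03/0.0344 = 175.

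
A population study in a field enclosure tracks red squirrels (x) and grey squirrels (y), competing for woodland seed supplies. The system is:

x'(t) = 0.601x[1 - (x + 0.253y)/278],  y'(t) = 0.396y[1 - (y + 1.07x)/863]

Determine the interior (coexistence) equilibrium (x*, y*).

x* ≈ 81.8, y* ≈ 775

Setting both brackets to zero gives the nullclines x + 0.253y = 278 and 1.07x + y = 863.
Substituting y = 863 - 1.07x into the first: x(1 - 0.253·1.07) = 278 - 0.253·863.
So x* = 59.7/0.729 = 81.8, and then y* = 863 - 1.07·81.8 = 775.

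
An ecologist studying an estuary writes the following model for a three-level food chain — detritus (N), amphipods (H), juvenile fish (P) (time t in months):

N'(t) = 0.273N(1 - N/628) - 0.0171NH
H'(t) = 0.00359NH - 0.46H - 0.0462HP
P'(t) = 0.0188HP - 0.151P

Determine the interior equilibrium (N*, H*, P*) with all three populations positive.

N* ≈ 312, H* ≈ 8.03, P* ≈ 14.3

From dP/dt = 0: 0.0188H* = 0.151, so H* = 8.03.
From dN/dt = 0: 0.273(1 - N*/628) = 0.0171·8.03, giving N* = 628·(1 - 0.503) = 312.
From dH/dt = 0: 0.00359·312 - 0.46 = 0.0462P*, so P* = 0.66/0.0462 = 14.3.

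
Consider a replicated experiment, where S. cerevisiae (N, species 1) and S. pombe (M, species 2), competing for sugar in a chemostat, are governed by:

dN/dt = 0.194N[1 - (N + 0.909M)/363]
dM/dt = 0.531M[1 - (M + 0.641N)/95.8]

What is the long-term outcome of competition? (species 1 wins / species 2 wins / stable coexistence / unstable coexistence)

species 1 excludes species 2

Compare the nullcline intercepts: K1/α12 = 363/0.909 = 399 > K2 = 95.8; K2/α21 = 95.8/0.641 = 149 < K1 = 363.
Since the inequalities point opposite ways, species 1 can invade but species 2 cannot.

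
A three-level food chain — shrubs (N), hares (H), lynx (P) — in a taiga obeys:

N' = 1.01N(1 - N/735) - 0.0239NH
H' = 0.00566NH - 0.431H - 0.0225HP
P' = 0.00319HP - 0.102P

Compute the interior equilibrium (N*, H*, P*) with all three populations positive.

From dP/dt = 0: 0.00319H* = 0.102, so H* = 32.
From dN/dt = 0: 1.01(1 - N*/735) = 0.0239·32, giving N* = 735·(1 - 0.757) = 179.
From dH/dt = 0: 0.00566·179 - 0.431 = 0.0225P*, so P* = 0.581/0.0225 = 25.8.

N* ≈ 179, H* ≈ 32, P* ≈ 25.8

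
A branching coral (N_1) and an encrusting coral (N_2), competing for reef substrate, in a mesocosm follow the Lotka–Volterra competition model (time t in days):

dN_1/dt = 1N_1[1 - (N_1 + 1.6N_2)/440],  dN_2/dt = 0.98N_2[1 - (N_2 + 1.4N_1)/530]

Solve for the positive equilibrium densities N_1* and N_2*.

N_1* ≈ 329, N_2* ≈ 69.4

Setting both brackets to zero gives the nullclines N_1 + 1.6N_2 = 440 and 1.4N_1 + N_2 = 530.
Substituting N_2 = 530 - 1.4N_1 into the first: N_1(1 - 1.6·1.4) = 440 - 1.6·530.
So N_1* = -408/-1.24 = 329, and then N_2* = 530 - 1.4·329 = 69.4.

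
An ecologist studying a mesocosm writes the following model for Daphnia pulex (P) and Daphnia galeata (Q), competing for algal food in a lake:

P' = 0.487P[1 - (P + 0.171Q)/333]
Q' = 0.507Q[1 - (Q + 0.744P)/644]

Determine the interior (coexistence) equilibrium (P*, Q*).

P* ≈ 255, Q* ≈ 454

Setting both brackets to zero gives the nullclines P + 0.171Q = 333 and 0.744P + Q = 644.
Substituting Q = 644 - 0.744P into the first: P(1 - 0.171·0.744) = 333 - 0.171·644.
So P* = 223/0.873 = 255, and then Q* = 644 - 0.744·255 = 454.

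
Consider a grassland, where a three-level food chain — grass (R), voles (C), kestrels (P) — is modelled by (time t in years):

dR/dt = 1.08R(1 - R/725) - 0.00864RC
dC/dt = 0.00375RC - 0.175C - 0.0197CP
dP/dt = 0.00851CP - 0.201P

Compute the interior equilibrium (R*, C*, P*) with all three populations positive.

From dP/dt = 0: 0.00851C* = 0.201, so C* = 23.6.
From dR/dt = 0: 1.08(1 - R*/725) = 0.00864·23.6, giving R* = 725·(1 - 0.189) = 588.
From dC/dt = 0: 0.00375·588 - 0.175 = 0.0197P*, so P* = 2.03/0.0197 = 103.

R* ≈ 588, C* ≈ 23.6, P* ≈ 103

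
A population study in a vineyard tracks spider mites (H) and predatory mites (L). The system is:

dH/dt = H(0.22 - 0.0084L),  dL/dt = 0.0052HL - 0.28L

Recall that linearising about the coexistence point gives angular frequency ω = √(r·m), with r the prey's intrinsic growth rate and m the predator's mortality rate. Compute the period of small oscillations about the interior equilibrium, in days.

Here r = 0.22 and m = 0.28, so r·m = 0.0616.
ω = √0.0616 = 0.248 per day, hence T = 2π/ω ≈ 25.3 days.

T ≈ 25.3 days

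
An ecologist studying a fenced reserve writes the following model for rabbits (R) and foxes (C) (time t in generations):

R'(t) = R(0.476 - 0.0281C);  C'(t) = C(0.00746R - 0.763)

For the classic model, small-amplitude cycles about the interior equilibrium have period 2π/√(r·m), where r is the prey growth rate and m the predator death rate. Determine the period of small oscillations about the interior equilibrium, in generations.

Here r = 0.476 and m = 0.763, so r·m = 0.363.
ω = √0.363 = 0.603 per generation, hence T = 2π/ω ≈ 10.4 generations.

T ≈ 10.4 generations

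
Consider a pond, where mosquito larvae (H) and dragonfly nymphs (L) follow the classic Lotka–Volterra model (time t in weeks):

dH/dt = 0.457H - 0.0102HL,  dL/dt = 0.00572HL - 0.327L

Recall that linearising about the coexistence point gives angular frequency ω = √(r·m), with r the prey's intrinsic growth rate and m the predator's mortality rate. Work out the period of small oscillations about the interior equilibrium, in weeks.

Here r = 0.457 and m = 0.327, so r·m = 0.149.
ω = √0.149 = 0.387 per week, hence T = 2π/ω ≈ 16.3 weeks.

T ≈ 16.3 weeks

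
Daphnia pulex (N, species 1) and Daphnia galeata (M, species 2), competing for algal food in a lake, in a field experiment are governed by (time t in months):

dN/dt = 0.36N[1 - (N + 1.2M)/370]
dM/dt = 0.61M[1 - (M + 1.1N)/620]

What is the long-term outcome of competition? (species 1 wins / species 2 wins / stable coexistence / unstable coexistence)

species 2 excludes species 1

Compare the nullcline intercepts: K1/α12 = 370/1.2 = 308 < K2 = 620; K2/α21 = 620/1.1 = 564 > K1 = 370.
Since the inequalities point opposite ways, species 2 can invade but species 1 cannot.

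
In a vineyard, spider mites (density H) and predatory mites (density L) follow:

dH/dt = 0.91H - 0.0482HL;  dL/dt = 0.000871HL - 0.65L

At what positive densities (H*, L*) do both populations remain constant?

H* ≈ 746, L* ≈ 18.9

Set dL/dt = 0 with L > 0: 0.000871H - 0.65 = 0, so H* = 0.65/0.000871 = 746.
Set dH/dt = 0 with H > 0: 0.91 - 0.0482L = 0, so L* = 0.91/0.0482 = 18.9.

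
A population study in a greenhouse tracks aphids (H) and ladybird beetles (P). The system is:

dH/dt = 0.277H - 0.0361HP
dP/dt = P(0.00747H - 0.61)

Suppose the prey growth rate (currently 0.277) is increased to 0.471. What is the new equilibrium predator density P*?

P* ≈ 13

At the interior fixed point, setting dH/dt = 0 with H > 0 fixes P* = (prey growth rate)/(HP coefficient) — independent of the other coefficients.
With the change, P* = 0.471/0.0361 = 13; it rises from 7.67.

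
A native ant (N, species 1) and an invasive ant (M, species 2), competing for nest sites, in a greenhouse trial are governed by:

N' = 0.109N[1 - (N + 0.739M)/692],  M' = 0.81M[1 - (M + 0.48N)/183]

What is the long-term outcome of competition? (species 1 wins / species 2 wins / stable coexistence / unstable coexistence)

Compare the nullcline intercepts: K1/α12 = 692/0.739 = 936 > K2 = 183; K2/α21 = 183/0.48 = 381 < K1 = 692.
Since the inequalities point opposite ways, species 1 can invade but species 2 cannot.

species 1 excludes species 2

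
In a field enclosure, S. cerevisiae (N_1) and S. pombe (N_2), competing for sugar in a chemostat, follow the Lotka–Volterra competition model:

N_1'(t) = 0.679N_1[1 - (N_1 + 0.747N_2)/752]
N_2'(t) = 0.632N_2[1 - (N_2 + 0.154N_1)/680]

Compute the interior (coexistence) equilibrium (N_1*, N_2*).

Setting both brackets to zero gives the nullclines N_1 + 0.747N_2 = 752 and 0.154N_1 + N_2 = 680.
Substituting N_2 = 680 - 0.154N_1 into the first: N_1(1 - 0.747·0.154) = 752 - 0.747·680.
So N_1* = 244/0.885 = 276, and then N_2* = 680 - 0.154·276 = 638.

N_1* ≈ 276, N_2* ≈ 638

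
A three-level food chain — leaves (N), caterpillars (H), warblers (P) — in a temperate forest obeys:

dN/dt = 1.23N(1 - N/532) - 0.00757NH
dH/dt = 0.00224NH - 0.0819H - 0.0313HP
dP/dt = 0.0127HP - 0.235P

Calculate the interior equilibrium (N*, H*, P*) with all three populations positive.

N* ≈ 471, H* ≈ 18.5, P* ≈ 31.1

From dP/dt = 0: 0.0127H* = 0.235, so H* = 18.5.
From dN/dt = 0: 1.23(1 - N*/532) = 0.00757·18.5, giving N* = 532·(1 - 0.114) = 471.
From dH/dt = 0: 0.00224·471 - 0.0819 = 0.0313P*, so P* = 0.974/0.0313 = 31.1.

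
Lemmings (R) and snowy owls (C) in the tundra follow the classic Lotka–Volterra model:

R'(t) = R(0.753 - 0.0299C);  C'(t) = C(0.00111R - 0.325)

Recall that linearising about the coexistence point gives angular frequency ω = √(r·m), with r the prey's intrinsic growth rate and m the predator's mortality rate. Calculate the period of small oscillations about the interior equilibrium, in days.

Here r = 0.753 and m = 0.325, so r·m = 0.245.
ω = √0.245 = 0.495 per day, hence T = 2π/ω ≈ 12.7 days.

T ≈ 12.7 days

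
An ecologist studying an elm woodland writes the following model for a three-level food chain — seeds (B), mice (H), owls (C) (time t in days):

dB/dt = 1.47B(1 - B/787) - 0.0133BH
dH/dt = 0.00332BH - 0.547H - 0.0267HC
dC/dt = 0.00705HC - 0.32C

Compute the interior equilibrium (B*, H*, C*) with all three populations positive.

B* ≈ 464, H* ≈ 45.4, C* ≈ 37.2

From dC/dt = 0: 0.00705H* = 0.32, so H* = 45.4.
From dB/dt = 0: 1.47(1 - B*/787) = 0.0133·45.4, giving B* = 787·(1 - 0.411) = 464.
From dH/dt = 0: 0.00332·464 - 0.547 = 0.0267C*, so C* = 0.993/0.0267 = 37.2.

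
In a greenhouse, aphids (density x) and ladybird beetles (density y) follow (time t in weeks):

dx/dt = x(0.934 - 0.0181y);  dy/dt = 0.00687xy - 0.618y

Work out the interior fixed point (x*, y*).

Set dy/dt = 0 with y > 0: 0.00687x - 0.618 = 0, so x* = 0.618/0.00687 = 90.
Set dx/dt = 0 with x > 0: 0.934 - 0.0181y = 0, so y* = 0.934/0.0181 = 51.6.

x* ≈ 90, y* ≈ 51.6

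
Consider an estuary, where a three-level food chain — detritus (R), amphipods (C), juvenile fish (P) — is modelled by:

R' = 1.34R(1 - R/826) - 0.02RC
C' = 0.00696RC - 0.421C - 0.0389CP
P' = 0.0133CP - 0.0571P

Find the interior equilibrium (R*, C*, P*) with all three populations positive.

From dP/dt = 0: 0.0133C* = 0.0571, so C* = 4.29.
From dR/dt = 0: 1.34(1 - R*/826) = 0.02·4.29, giving R* = 826·(1 - 0.0641) = 773.
From dC/dt = 0: 0.00696·773 - 0.421 = 0.0389P*, so P* = 4.96/0.0389 = 127.

R* ≈ 773, C* ≈ 4.29, P* ≈ 127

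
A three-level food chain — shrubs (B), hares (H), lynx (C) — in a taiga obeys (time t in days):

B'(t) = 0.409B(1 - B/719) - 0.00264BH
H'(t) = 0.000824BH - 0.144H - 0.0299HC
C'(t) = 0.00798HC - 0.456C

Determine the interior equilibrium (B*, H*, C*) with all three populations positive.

B* ≈ 454, H* ≈ 57.1, C* ≈ 7.69

From dC/dt = 0: 0.00798H* = 0.456, so H* = 57.1.
From dB/dt = 0: 0.409(1 - B*/719) = 0.00264·57.1, giving B* = 719·(1 - 0.369) = 454.
From dH/dt = 0: 0.000824·454 - 0.144 = 0.0299C*, so C* = 0.23/0.0299 = 7.69.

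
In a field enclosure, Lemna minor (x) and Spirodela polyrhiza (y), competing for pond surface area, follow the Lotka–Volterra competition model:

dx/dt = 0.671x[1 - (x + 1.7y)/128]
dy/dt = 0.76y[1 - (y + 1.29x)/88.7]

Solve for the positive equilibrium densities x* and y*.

x* ≈ 19.1, y* ≈ 64.1

Setting both brackets to zero gives the nullclines x + 1.7y = 128 and 1.29x + y = 88.7.
Substituting y = 88.7 - 1.29x into the first: x(1 - 1.7·1.29) = 128 - 1.7·88.7.
So x* = -22.8/-1.19 = 19.1, and then y* = 88.7 - 1.29·19.1 = 64.1.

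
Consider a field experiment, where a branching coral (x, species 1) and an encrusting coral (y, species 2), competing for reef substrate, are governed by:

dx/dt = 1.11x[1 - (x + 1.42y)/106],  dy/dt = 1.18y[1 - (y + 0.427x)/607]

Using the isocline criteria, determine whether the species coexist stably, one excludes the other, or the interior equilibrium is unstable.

species 2 excludes species 1

Compare the nullcline intercepts: K1/α12 = 106/1.42 = 74.6 < K2 = 607; K2/α21 = 607/0.427 = 1420 > K1 = 106.
Since the inequalities point opposite ways, species 2 can invade but species 1 cannot.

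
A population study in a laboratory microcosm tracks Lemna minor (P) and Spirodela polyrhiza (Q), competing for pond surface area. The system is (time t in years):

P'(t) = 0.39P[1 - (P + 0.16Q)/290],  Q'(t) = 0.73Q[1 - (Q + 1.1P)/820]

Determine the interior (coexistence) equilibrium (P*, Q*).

Setting both brackets to zero gives the nullclines P + 0.16Q = 290 and 1.1P + Q = 820.
Substituting Q = 820 - 1.1P into the first: P(1 - 0.16·1.1) = 290 - 0.16·820.
So P* = 159/0.824 = 193, and then Q* = 820 - 1.1·193 = 608.

P* ≈ 193, Q* ≈ 608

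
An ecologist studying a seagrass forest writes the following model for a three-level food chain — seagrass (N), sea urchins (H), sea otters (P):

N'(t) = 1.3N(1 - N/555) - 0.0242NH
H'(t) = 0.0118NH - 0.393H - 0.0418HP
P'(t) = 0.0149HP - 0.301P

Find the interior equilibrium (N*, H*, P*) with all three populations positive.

N* ≈ 346, H* ≈ 20.2, P* ≈ 88.4

From dP/dt = 0: 0.0149H* = 0.301, so H* = 20.2.
From dN/dt = 0: 1.3(1 - N*/555) = 0.0242·20.2, giving N* = 555·(1 - 0.376) = 346.
From dH/dt = 0: 0.0118·346 - 0.393 = 0.0418P*, so P* = 3.69/0.0418 = 88.4.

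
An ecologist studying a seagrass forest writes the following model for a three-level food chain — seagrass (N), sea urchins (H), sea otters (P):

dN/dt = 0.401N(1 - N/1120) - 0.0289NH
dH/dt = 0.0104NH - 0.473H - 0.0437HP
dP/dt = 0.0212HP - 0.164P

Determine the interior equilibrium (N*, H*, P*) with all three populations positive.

N* ≈ 496, H* ≈ 7.74, P* ≈ 107

From dP/dt = 0: 0.0212H* = 0.164, so H* = 7.74.
From dN/dt = 0: 0.401(1 - N*/1120) = 0.0289·7.74, giving N* = 1120·(1 - 0.558) = 496.
From dH/dt = 0: 0.0104·496 - 0.473 = 0.0437P*, so P* = 4.68/0.0437 = 107.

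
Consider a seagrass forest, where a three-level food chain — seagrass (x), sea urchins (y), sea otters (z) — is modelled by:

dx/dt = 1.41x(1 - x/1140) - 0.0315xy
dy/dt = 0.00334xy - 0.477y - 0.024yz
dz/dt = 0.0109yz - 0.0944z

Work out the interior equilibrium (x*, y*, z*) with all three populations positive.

x* ≈ 919, y* ≈ 8.66, z* ≈ 108

From dz/dt = 0: 0.0109y* = 0.0944, so y* = 8.66.
From dx/dt = 0: 1.41(1 - x*/1140) = 0.0315·8.66, giving x* = 1140·(1 - 0.193) = 919.
From dy/dt = 0: 0.00334·919 - 0.477 = 0.024z*, so z* = 2.59/0.024 = 108.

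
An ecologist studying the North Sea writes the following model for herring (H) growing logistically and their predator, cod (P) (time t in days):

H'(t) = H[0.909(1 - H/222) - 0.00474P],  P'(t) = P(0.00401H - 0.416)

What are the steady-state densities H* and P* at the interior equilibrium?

H* ≈ 104, P* ≈ 102

From dP/dt = 0 with P > 0: 0.00401H* = 0.416, so H* = 104.
Substitute into dH/dt = 0: 0.909(1 - 104/222) = 0.00474P*.
The bracket is 0.533, giving P* = 0.484/0.00474 = 102.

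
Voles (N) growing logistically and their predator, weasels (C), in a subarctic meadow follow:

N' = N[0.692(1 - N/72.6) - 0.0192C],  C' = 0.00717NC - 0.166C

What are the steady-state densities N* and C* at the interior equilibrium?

From dC/dt = 0 with C > 0: 0.00717N* = 0.166, so N* = 23.2.
Substitute into dN/dt = 0: 0.692(1 - 23.2/72.6) = 0.0192C*.
The bracket is 0.681, giving C* = 0.471/0.0192 = 24.5.

N* ≈ 23.2, C* ≈ 24.5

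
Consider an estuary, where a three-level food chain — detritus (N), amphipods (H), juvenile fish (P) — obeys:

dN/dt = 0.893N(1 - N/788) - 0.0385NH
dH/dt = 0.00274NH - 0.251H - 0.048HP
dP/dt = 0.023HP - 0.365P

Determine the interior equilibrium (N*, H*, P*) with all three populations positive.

From dP/dt = 0: 0.023H* = 0.365, so H* = 15.9.
From dN/dt = 0: 0.893(1 - N*/788) = 0.0385·15.9, giving N* = 788·(1 - 0.684) = 249.
From dH/dt = 0: 0.00274·249 - 0.251 = 0.048P*, so P* = 0.431/0.048 = 8.98.

N* ≈ 249, H* ≈ 15.9, P* ≈ 8.98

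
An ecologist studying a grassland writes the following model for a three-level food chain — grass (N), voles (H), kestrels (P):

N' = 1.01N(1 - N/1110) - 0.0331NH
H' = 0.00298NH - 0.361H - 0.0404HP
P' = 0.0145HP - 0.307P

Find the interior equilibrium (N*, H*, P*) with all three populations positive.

N* ≈ 340, H* ≈ 21.2, P* ≈ 16.1

From dP/dt = 0: 0.0145H* = 0.307, so H* = 21.2.
From dN/dt = 0: 1.01(1 - N*/1110) = 0.0331·21.2, giving N* = 1110·(1 - 0.694) = 340.
From dH/dt = 0: 0.00298·340 - 0.361 = 0.0404P*, so P* = 0.652/0.0404 = 16.1.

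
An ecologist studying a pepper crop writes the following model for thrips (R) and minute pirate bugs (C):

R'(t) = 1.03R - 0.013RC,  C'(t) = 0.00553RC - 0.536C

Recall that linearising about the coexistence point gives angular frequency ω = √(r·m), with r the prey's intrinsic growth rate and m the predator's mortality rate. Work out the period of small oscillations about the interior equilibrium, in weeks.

T ≈ 8.46 weeks

Here r = 1.03 and m = 0.536, so r·m = 0.552.
ω = √0.552 = 0.743 per week, hence T = 2π/ω ≈ 8.46 weeks.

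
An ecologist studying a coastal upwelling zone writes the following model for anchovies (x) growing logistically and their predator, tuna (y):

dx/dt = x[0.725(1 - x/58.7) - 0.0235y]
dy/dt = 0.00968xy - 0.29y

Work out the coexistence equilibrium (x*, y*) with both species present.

From dy/dt = 0 with y > 0: 0.00968x* = 0.29, so x* = 30.
Substitute into dx/dt = 0: 0.725(1 - 30/58.7) = 0.0235y*.
The bracket is 0.49, giving y* = 0.355/0.0235 = 15.1.

x* ≈ 30, y* ≈ 15.1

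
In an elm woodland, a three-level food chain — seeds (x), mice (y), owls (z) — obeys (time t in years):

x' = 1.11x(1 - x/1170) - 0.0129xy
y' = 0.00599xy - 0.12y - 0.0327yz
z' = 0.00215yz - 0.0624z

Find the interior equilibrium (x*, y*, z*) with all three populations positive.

x* ≈ 775, y* ≈ 29, z* ≈ 138

From dz/dt = 0: 0.00215y* = 0.0624, so y* = 29.
From dx/dt = 0: 1.11(1 - x*/1170) = 0.0129·29, giving x* = 1170·(1 - 0.337) = 775.
From dy/dt = 0: 0.00599·775 - 0.12 = 0.0327z*, so z* = 4.52/0.0327 = 138.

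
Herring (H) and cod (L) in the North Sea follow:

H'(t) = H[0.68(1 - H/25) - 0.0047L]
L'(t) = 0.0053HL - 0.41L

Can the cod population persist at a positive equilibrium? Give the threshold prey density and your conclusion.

The predator equation gives dL/dt > 0 only when H > 0.41/0.0053 = 77.4.
Without the predator, H → K = 25. Since 25 < 77.4, the predator cannot invade.

Threshold H = 77.4; K < 77.4, so no, the predator goes extinct.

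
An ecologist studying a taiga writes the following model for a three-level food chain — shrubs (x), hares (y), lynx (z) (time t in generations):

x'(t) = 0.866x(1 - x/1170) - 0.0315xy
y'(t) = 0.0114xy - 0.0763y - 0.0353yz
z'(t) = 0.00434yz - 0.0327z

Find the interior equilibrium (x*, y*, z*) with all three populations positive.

From dz/dt = 0: 0.00434y* = 0.0327, so y* = 7.53.
From dx/dt = 0: 0.866(1 - x*/1170) = 0.0315·7.53, giving x* = 1170·(1 - 0.274) = 849.
From dy/dt = 0: 0.0114·849 - 0.0763 = 0.0353z*, so z* = 9.61/0.0353 = 272.

x* ≈ 849, y* ≈ 7.53, z* ≈ 272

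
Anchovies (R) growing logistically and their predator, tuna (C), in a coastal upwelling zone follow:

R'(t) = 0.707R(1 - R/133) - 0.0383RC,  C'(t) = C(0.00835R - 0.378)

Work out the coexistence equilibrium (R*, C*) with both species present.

R* ≈ 45.3, C* ≈ 12.2

From dC/dt = 0 with C > 0: 0.00835R* = 0.378, so R* = 45.3.
Substitute into dR/dt = 0: 0.707(1 - 45.3/133) = 0.0383C*.
The bracket is 0.66, giving C* = 0.466/0.0383 = 12.2.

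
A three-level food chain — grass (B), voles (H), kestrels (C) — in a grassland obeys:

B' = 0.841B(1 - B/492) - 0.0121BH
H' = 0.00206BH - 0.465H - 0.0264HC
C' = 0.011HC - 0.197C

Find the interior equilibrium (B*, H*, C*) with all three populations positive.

B* ≈ 365, H* ≈ 17.9, C* ≈ 10.9

From dC/dt = 0: 0.011H* = 0.197, so H* = 17.9.
From dB/dt = 0: 0.841(1 - B*/492) = 0.0121·17.9, giving B* = 492·(1 - 0.258) = 365.
From dH/dt = 0: 0.00206·365 - 0.465 = 0.0264C*, so C* = 0.287/0.0264 = 10.9.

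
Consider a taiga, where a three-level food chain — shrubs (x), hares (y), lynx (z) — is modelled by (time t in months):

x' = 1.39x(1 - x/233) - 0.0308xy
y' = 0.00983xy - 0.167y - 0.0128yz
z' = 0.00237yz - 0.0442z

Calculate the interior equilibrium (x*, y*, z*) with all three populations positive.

x* ≈ 137, y* ≈ 18.6, z* ≈ 91.9

From dz/dt = 0: 0.00237y* = 0.0442, so y* = 18.6.
From dx/dt = 0: 1.39(1 - x*/233) = 0.0308·18.6, giving x* = 233·(1 - 0.413) = 137.
From dy/dt = 0: 0.00983·137 - 0.167 = 0.0128z*, so z* = 1.18/0.0128 = 91.9.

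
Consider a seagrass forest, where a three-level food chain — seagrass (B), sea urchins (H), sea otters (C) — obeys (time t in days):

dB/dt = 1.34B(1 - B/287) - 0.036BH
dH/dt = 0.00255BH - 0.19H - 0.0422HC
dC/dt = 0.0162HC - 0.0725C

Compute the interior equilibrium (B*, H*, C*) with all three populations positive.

From dC/dt = 0: 0.0162H* = 0.0725, so H* = 4.48.
From dB/dt = 0: 1.34(1 - B*/287) = 0.036·4.48, giving B* = 287·(1 - 0.12) = 252.
From dH/dt = 0: 0.00255·252 - 0.19 = 0.0422C*, so C* = 0.454/0.0422 = 10.8.

B* ≈ 252, H* ≈ 4.48, C* ≈ 10.8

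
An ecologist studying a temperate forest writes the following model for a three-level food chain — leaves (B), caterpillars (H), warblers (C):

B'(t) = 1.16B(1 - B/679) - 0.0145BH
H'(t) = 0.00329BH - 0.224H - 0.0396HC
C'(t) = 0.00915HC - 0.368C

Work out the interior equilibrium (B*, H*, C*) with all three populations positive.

From dC/dt = 0: 0.00915H* = 0.368, so H* = 40.2.
From dB/dt = 0: 1.16(1 - B*/679) = 0.0145·40.2, giving B* = 679·(1 - 0.503) = 338.
From dH/dt = 0: 0.00329·338 - 0.224 = 0.0396C*, so C* = 0.887/0.0396 = 22.4.

B* ≈ 338, H* ≈ 40.2, C* ≈ 22.4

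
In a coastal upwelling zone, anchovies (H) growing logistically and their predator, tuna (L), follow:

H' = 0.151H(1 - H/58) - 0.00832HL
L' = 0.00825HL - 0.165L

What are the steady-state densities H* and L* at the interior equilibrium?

H* ≈ 20, L* ≈ 11.9

From dL/dt = 0 with L > 0: 0.00825H* = 0.165, so H* = 20.
Substitute into dH/dt = 0: 0.151(1 - 20/58) = 0.00832L*.
The bracket is 0.655, giving L* = 0.0989/0.00832 = 11.9.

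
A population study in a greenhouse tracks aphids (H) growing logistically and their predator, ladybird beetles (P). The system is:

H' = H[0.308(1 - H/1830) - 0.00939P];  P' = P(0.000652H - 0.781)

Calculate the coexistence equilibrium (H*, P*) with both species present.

From dP/dt = 0 with P > 0: 0.000652H* = 0.781, so H* = 1200.
Substitute into dH/dt = 0: 0.308(1 - 1200/1830) = 0.00939P*.
The bracket is 0.345, giving P* = 0.106/0.00939 = 11.3.

H* ≈ 1200, P* ≈ 11.3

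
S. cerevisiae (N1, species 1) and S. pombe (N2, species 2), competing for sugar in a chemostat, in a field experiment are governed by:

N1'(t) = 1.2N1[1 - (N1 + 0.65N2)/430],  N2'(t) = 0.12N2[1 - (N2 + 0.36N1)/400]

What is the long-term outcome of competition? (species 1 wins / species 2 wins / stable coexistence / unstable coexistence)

stable coexistence

Compare the nullcline intercepts: K1/α12 = 430/0.65 = 662 > K2 = 400; K2/α21 = 400/0.36 = 1110 > K1 = 430.
Since both inequalities hold, each species can invade when rare, so the interior equilibrium is stable.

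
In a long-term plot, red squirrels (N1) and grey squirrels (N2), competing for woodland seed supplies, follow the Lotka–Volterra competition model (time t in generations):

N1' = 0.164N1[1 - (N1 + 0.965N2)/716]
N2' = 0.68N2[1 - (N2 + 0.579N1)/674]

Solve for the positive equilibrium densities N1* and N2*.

N1* ≈ 149, N2* ≈ 588

Setting both brackets to zero gives the nullclines N1 + 0.965N2 = 716 and 0.579N1 + N2 = 674.
Substituting N2 = 674 - 0.579N1 into the first: N1(1 - 0.965·0.579) = 716 - 0.965·674.
So N1* = 65.6/0.441 = 149, and then N2* = 674 - 0.579·149 = 588.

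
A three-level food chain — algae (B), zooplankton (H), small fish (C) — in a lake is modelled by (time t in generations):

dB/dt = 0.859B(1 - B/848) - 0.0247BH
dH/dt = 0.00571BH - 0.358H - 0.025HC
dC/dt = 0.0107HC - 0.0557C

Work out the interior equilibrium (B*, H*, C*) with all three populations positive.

From dC/dt = 0: 0.0107H* = 0.0557, so H* = 5.21.
From dB/dt = 0: 0.859(1 - B*/848) = 0.0247·5.21, giving B* = 848·(1 - 0.15) = 721.
From dH/dt = 0: 0.00571·721 - 0.358 = 0.025C*, so C* = 3.76/0.025 = 150.

B* ≈ 721, H* ≈ 5.21, C* ≈ 150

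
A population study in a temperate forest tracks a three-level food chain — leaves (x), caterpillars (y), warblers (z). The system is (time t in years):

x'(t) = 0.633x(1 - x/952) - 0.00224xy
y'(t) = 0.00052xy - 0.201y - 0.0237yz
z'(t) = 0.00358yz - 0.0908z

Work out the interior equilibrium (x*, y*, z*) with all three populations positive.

x* ≈ 867, y* ≈ 25.4, z* ≈ 10.5

From dz/dt = 0: 0.00358y* = 0.0908, so y* = 25.4.
From dx/dt = 0: 0.633(1 - x*/952) = 0.00224·25.4, giving x* = 952·(1 - 0.0898) = 867.
From dy/dt = 0: 0.00052·867 - 0.201 = 0.0237z*, so z* = 0.25/0.0237 = 10.5.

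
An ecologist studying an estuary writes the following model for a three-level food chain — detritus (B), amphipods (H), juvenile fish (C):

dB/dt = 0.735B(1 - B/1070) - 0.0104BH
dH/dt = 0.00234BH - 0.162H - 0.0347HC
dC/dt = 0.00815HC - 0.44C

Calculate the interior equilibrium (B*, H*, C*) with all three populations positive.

B* ≈ 253, H* ≈ 54, C* ≈ 12.4

From dC/dt = 0: 0.00815H* = 0.44, so H* = 54.
From dB/dt = 0: 0.735(1 - B*/1070) = 0.0104·54, giving B* = 1070·(1 - 0.764) = 253.
From dH/dt = 0: 0.00234·253 - 0.162 = 0.0347C*, so C* = 0.429/0.0347 = 12.4.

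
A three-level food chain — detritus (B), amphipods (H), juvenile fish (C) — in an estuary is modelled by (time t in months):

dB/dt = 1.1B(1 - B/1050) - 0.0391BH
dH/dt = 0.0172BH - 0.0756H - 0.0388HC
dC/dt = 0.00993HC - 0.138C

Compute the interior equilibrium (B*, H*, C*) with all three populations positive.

B* ≈ 531, H* ≈ 13.9, C* ≈ 234

From dC/dt = 0: 0.00993H* = 0.138, so H* = 13.9.
From dB/dt = 0: 1.1(1 - B*/1050) = 0.0391·13.9, giving B* = 1050·(1 - 0.494) = 531.
From dH/dt = 0: 0.0172·531 - 0.0756 = 0.0388C*, so C* = 9.06/0.0388 = 234.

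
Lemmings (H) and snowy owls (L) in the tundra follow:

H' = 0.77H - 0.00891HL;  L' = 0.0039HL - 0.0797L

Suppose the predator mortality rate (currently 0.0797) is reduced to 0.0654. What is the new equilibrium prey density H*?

At the interior fixed point, setting dL/dt = 0 with L > 0 fixes H* = (predator death rate)/(HL coefficient) — independent of the other coefficients.
With the change, H* = 0.0654/0.0039 = 16.8; it falls from 20.4.

H* ≈ 16.8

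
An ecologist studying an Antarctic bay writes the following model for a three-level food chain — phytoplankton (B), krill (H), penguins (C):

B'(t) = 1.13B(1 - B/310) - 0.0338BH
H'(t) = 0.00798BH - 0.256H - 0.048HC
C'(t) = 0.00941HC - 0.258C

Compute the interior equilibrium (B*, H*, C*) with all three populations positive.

B* ≈ 55.8, H* ≈ 27.4, C* ≈ 3.94

From dC/dt = 0: 0.00941H* = 0.258, so H* = 27.4.
From dB/dt = 0: 1.13(1 - B*/310) = 0.0338·27.4, giving B* = 310·(1 - 0.82) = 55.8.
From dH/dt = 0: 0.00798·55.8 - 0.256 = 0.048C*, so C* = 0.189/0.048 = 3.94.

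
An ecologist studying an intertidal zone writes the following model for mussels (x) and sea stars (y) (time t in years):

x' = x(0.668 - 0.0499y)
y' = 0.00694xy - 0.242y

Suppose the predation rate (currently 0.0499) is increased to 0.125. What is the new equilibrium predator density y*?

At the interior fixed point, setting dx/dt = 0 with x > 0 fixes y* = (prey growth rate)/(xy coefficient) — independent of the other coefficients.
With the change, y* = 0.668/0.125 = 5.34; it falls from 13.4.

y* ≈ 5.34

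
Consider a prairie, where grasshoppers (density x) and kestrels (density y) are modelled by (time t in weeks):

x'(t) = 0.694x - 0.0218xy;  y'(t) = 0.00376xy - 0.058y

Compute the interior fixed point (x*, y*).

x* ≈ 15.4, y* ≈ 31.8

Set dy/dt = 0 with y > 0: 0.00376x - 0.058 = 0, so x* = 0.058/0.00376 = 15.4.
Set dx/dt = 0 with x > 0: 0.694 - 0.0218y = 0, so y* = 0.694/0.0218 = 31.8.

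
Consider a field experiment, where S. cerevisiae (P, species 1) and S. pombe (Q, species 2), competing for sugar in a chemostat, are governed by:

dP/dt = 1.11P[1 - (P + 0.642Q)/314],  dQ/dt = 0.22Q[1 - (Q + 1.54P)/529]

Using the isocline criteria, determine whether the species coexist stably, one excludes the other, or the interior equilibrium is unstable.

Compare the nullcline intercepts: K1/α12 = 314/0.642 = 489 < K2 = 529; K2/α21 = 529/1.54 = 344 > K1 = 314.
Since the inequalities point opposite ways, species 2 can invade but species 1 cannot.

species 2 excludes species 1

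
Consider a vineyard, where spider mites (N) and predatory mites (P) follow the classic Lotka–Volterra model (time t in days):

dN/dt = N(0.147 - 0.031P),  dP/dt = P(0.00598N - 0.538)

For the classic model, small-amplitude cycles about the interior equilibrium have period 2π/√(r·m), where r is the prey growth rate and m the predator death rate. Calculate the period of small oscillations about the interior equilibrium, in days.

T ≈ 22.3 days

Here r = 0.147 and m = 0.538, so r·m = 0.0791.
ω = √0.0791 = 0.281 per day, hence T = 2π/ω ≈ 22.3 days.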